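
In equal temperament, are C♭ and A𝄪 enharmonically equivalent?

Yes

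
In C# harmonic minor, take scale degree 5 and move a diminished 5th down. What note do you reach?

Scale degree 5 of C# harmonic minor is G#.
A diminished fifth (6 semitones) below G# lands on the letter C, giving C##.

C##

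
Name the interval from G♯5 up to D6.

Counting letters G–A–B–C–D gives a fifth.
G#→D = 6 semitones, 1 narrower than the perfect fifth (7), so diminished.

diminished fifth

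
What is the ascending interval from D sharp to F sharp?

Counting letters D–E–F gives a third.
D#→F# = 3 semitones, 1 narrower than the major third (4), so minor.

minor third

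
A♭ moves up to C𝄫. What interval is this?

diminished third

Counting letters A–B–C gives a third.
Ab→Cbb = 2 semitones, 2 narrower than the major third (4), so diminished.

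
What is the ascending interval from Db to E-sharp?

Counting letters D–E gives a second.
Db→E# = 4 semitones, 2 wider than the major second (2), so doubly augmented.

doubly augmented second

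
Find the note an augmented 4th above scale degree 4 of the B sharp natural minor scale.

Scale degree 4 of B# natural minor is E#.
An augmented fourth (6 semitones) above E# lands on the letter A, giving A##.

A##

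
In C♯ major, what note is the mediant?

E#

The C# major scale runs C# D# E# F# G# A# B#.
Degree 3 is E#.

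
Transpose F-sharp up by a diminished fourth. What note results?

Bb

F up a perfect fourth is Bb, so the target letter is B.
From F#, a diminished fourth is 4 semitones up: Bb.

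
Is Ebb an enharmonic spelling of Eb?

Two spellings are enharmonically equivalent only if they share a pitch class.
Here Ebb → 2, Eb → 3; 2 ≠ 3, so they are not.

No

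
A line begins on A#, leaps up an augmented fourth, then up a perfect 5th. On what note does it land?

An augmented fourth up from A# is D## (letter D, 6 semitones up).
A perfect fifth up from D## is A## (letter A, 7 semitones up).

A##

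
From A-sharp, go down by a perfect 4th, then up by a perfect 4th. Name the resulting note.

A#

A perfect fourth down from A# is E# (letter E, 5 semitones down).
A perfect fourth up from E# is A# (letter A, 5 semitones up).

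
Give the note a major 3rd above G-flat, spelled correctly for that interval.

G up a major third is B, so the target letter is B.
From Gb, a major third is 4 semitones up: Bb.

Bb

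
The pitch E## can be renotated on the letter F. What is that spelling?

E## is pitch class 6. The letter F alone is pitch class 5.
To reach pitch class 6 from F requires an offset of +1 semitone, i.e. sharp: F#.

F#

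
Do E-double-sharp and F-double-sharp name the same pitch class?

No

E## is pitch class 6; F## is pitch class 7.
The pitch classes differ (6 vs. 7), so they are not enharmonic equivalents.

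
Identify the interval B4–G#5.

major sixth

Counting letters B–C–D–E–F–G gives a sixth.
B→G# = 9 semitones, exactly the major sixth.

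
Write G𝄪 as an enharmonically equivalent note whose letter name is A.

A

Plain A sits at the same pitch as G##, so on the letter A the same pitch needs a natural: A.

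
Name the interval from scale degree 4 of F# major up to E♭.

diminished fourth

Scale degree 4 of F# major is B.
B up to Eb: letters B→E make it a fourth; 4 semitones makes it diminished.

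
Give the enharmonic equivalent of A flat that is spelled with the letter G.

Plain G sits 1 semitone below Ab, so on the letter G the same pitch needs a sharp: G#.

G#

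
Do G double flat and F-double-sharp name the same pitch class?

No

Gbb is pitch class 5; F## is pitch class 7.
The pitch classes differ (5 vs. 7), so they are not enharmonic equivalents.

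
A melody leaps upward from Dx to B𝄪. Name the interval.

Counting letters D–E–F–G–A–B gives a sixth.
D##→B## = 9 semitones, exactly the major sixth.

major sixth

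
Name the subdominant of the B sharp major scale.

E#

Degree 4 takes the letter 3 steps above B, which is E.
In major, degree 4 sits 5 semitones above the tonic. B# + 5 semitones is pitch class 5, spelled on E as E#.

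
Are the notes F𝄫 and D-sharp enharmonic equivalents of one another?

Fbb is pitch class 3; D# is pitch class 3.
All spellings map to pitch class 3, so they are enharmonically equivalent.

Yes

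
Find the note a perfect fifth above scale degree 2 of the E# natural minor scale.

C##

Scale degree 2 of E# natural minor is F##.
A perfect fifth (7 semitones) above F## lands on the letter C, giving C##.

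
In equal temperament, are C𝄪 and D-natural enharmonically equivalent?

Yes

C## = pitch class 2 and D = pitch class 2 — the same pitch class, so they are enharmonic equivalents.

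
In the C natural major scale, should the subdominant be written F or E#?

F

Each scale degree takes a distinct letter name. Degree 4 of a scale on C must use the letter F.
F and E# are enharmonically the same pitch, but only F uses the letter F, so it is the correct spelling here.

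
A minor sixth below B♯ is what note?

B down a major sixth is D, so the target letter is D.
From B#, a minor sixth is 8 semitones down: D##.

D##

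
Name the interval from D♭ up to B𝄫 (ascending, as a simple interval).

minor sixth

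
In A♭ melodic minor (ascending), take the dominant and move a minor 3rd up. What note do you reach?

Gb

The dominant of Ab melodic minor (ascending) is Eb.
A minor third (3 semitones) above Eb lands on the letter G, giving Gb.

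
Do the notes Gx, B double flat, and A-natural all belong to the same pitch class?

G## is pitch class 9; Bbb is pitch class 9; A is pitch class 9.
All spellings map to pitch class 9, so they are enharmonically equivalent.

Yes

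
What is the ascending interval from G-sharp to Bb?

diminished third

Counting letters G–A–B gives a third.
G#→Bb = 2 semitones, 2 narrower than the major third (4), so diminished.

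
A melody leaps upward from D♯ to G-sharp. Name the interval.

Counting letters D–E–F–G gives a fourth.
D#→G# = 5 semitones, exactly the perfect fourth.

perfect fourth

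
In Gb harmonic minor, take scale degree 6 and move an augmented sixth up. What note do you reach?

Scale degree 6 of Gb harmonic minor is Ebb.
An augmented sixth (10 semitones) above Ebb lands on the letter C, giving C.

C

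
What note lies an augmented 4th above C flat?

A fourth above C lands on the letter F.
An augmented fourth spans 6 semitones, so Cb moves to pitch class 5. On the letter F that is F.

F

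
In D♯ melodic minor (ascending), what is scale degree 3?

F#

Degree 3 takes the letter 2 steps above D, which is F.
In melodic minor (ascending), degree 3 sits 3 semitones above the tonic. D# + 3 semitones is pitch class 6, spelled on F as F#.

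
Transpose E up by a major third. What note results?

A third above E lands on the letter G.
A major third spans 4 semitones, so E moves to pitch class 8. On the letter G that is G#.

G#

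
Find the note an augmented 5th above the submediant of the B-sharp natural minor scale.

The submediant of B# natural minor is G#.
An augmented fifth (8 semitones) above G# lands on the letter D, giving D##.

D##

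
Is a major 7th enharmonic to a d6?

No

A major seventh spans 11 semitones; a diminished sixth spans 7.
The spans differ, so they are not enharmonic equivalents.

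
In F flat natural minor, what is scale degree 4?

Bbb

The Fb natural minor scale runs Fb Gb Abb Bbb Cb Dbb Ebb.
Degree 4 is Bbb.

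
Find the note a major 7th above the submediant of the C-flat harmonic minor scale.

Gb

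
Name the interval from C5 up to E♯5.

augmented third

The letter names run C→E, a span of 2 letter steps, so the interval is some kind of third.
C to E# is 5 semitones. A major third is 4, so 5 makes it augmented.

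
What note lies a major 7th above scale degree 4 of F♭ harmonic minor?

Ab

Scale degree 4 of Fb harmonic minor is Bbb.
A major seventh (11 semitones) above Bbb lands on the letter A, giving Ab.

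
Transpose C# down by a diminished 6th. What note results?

E##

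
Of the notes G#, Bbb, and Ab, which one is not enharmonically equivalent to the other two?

Bbb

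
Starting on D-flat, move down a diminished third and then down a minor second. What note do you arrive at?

A diminished third down from Db is B (letter B, 2 semitones down).
A minor second down from B is A# (letter A, 1 semitone down).

A#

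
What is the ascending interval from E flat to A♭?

Counting letters E–F–G–A gives a fourth.
Eb→Ab = 5 semitones, exactly the perfect fourth.

perfect fourth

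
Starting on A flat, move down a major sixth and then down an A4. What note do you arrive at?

A major sixth down from Ab is Cb (letter C, 9 semitones down).
An augmented fourth down from Cb is Gbb (letter G, 6 semitones down).

Gbb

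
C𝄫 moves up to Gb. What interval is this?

augmented fifth

The letter names run C→G, a span of 4 letter steps, so the interval is some kind of fifth.
Cbb to Gb is 8 semitones. A perfect fifth is 7, so 8 makes it augmented.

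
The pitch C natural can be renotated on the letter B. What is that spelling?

B#

Plain B sits 1 semitone below C, so on the letter B the same pitch needs a sharp: B#.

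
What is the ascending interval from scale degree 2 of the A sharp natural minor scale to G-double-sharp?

Scale degree 2 of A# natural minor is B#.
B# up to G##: letters B→G make it a sixth; 9 semitones makes it major.

major sixth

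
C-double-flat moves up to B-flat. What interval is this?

augmented seventh

Counting letters C–D–E–F–G–A–B gives a seventh.
Cbb→Bb = 12 semitones, 1 wider than the major seventh (11), so augmented.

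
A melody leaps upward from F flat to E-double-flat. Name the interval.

minor seventh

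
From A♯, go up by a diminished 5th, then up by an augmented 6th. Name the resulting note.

C##

A diminished fifth up from A# is E (letter E, 6 semitones up).
An augmented sixth up from E is C## (letter C, 10 semitones up).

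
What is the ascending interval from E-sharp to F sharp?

minor second

Counting letters E–F gives a second.
E#→F# = 1 semitone, 1 narrower than the major second (2), so minor.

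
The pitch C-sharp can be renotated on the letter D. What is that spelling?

C# is pitch class 1. The letter D alone is pitch class 2.
To reach pitch class 1 from D requires an offset of -1 semitone, i.e. flat: Db.

Db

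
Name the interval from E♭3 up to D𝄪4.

doubly augmented seventh

The letter names run E→D, a span of 6 letter steps, so the interval is some kind of seventh.
Eb to D## is 13 semitones. A major seventh is 11, so 13 makes it doubly augmented.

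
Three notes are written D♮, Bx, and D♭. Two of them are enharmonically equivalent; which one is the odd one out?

D

In 12-tone equal temperament, enharmonic equivalents share a pitch class. D is pitch class 2; B## is pitch class 1; Db is pitch class 1.
B## and Db share pitch class 1, while D is pitch class 2.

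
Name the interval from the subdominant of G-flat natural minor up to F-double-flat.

The subdominant of Gb natural minor is Cb.
Cb up to Fbb: letters C→F make it a fourth; 4 semitones makes it diminished.

diminished fourth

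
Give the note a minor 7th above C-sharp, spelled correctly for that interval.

B

A seventh above C lands on the letter B.
A minor seventh spans 10 semitones, so C# moves to pitch class 11. On the letter B that is B.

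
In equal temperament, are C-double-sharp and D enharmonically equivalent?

C## = pitch class 2 and D = pitch class 2 — the same pitch class, so they are enharmonic equivalents.

Yes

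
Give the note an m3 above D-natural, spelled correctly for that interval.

D up a major third is F#, so the target letter is F.
From D, a minor third is 3 semitones up: F.

F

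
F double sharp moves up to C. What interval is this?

The letter names run F→C, a span of 4 letter steps, so the interval is some kind of fifth.
F## to C is 5 semitones. A perfect fifth is 7, so 5 makes it doubly diminished.

doubly diminished fifth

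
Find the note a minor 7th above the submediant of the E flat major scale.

Bb

The submediant of Eb major is C.
A minor seventh (10 semitones) above C lands on the letter B, giving Bb.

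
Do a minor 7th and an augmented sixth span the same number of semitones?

Yes

A minor seventh spans 10 semitones; an augmented sixth spans 10.
They are enharmonically equivalent.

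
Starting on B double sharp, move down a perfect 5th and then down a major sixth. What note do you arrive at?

A perfect fifth down from B## is E## (letter E, 7 semitones down).
A major sixth down from E## is G## (letter G, 9 semitones down).

G##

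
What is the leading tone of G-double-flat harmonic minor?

Fb

Degree 7 takes the letter 6 steps above G, which is F.
In harmonic minor, degree 7 sits 11 semitones above the tonic. Gbb + 11 semitones is pitch class 4, spelled on F as Fb.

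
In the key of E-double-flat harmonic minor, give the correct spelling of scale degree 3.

Degree 3 takes the letter 2 steps above E, which is G.
In harmonic minor, degree 3 sits 3 semitones above the tonic. Ebb + 3 semitones is pitch class 5, spelled on G as Gbb.

Gbb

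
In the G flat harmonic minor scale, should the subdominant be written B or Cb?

Cb

Each scale degree takes a distinct letter name. Degree 4 of a scale on G must use the letter C.
Cb and B are enharmonically the same pitch, but only Cb uses the letter C, so it is the correct spelling here.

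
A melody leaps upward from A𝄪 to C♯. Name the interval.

diminished third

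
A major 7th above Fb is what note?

F up a major seventh is E, so the target letter is E.
From Fb, a major seventh is 11 semitones up: Eb.

Eb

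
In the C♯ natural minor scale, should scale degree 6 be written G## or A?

A

Each scale degree takes a distinct letter name. Degree 6 of a scale on C must use the letter A.
A and G## are enharmonically the same pitch, but only A uses the letter A, so it is the correct spelling here.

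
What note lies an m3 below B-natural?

B down a major third is G, so the target letter is G.
From B, a minor third is 3 semitones down: G#.

G#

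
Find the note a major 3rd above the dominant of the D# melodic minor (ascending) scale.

C##

The dominant of D# melodic minor (ascending) is A#.
A major third (4 semitones) above A# lands on the letter C, giving C##.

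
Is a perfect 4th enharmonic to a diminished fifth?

A perfect fourth spans 5 semitones; a diminished fifth spans 6.
The spans differ, so they are not enharmonic equivalents.

No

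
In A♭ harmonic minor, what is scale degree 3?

Degree 3 takes the letter 2 steps above A, which is C.
In harmonic minor, degree 3 sits 3 semitones above the tonic. Ab + 3 semitones is pitch class 11, spelled on C as Cb.

Cb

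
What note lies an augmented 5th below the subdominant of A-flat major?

Gbb

The subdominant of Ab major is Db.
An augmented fifth (8 semitones) below Db lands on the letter G, giving Gbb.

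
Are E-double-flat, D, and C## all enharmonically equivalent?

Ebb = pitch class 2 and D = pitch class 2 and C## = pitch class 2 — the same pitch class, so they are enharmonic equivalents.

Yes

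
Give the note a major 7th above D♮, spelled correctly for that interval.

C#

A seventh above D lands on the letter C.
A major seventh spans 11 semitones, so D moves to pitch class 1. On the letter C that is C#.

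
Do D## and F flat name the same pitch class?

Yes

D## is pitch class 4; Fb is pitch class 4.
All spellings map to pitch class 4, so they are enharmonically equivalent.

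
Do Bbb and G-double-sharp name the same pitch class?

Yes

Bbb = pitch class 9 and G## = pitch class 9 — the same pitch class, so they are enharmonic equivalents.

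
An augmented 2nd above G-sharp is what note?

A##

A second above G lands on the letter A.
An augmented second spans 3 semitones, so G# moves to pitch class 11. On the letter A that is A##.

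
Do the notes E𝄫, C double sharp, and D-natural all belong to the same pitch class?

Yes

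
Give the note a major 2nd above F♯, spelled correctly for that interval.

G#

F up a major second is G, so the target letter is G.
From F#, a major second is 2 semitones up: G#.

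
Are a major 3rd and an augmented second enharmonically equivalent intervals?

No

A major third spans 4 semitones; an augmented second spans 3.
The spans differ, so they are not enharmonic equivalents.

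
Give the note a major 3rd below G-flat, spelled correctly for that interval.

Ebb

G down a major third is Eb, so the target letter is E.
From Gb, a major third is 4 semitones down: Ebb.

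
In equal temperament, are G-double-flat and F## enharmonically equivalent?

Two spellings are enharmonically equivalent only if they share a pitch class.
Here Gbb → 5, F## → 7; 5 ≠ 7, so they are not.

No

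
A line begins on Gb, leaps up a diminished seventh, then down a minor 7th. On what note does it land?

Gbb

A diminished seventh up from Gb is Fbb (letter F, 9 semitones up).
A minor seventh down from Fbb is Gbb (letter G, 10 semitones down).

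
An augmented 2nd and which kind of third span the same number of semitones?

minor

An augmented second spans 3 semitones.
A third spanning 3 semitones is minor (the major third is 4).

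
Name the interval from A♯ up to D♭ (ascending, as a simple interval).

The letter names run A→D, a span of 3 letter steps, so the interval is some kind of fourth.
A# to Db is 3 semitones. A perfect fourth is 5, so 3 makes it doubly diminished.

doubly diminished fourth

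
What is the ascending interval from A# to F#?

minor sixth

Counting letters A–B–C–D–E–F gives a sixth.
A#→F# = 8 semitones, 1 narrower than the major sixth (9), so minor.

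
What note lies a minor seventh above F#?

E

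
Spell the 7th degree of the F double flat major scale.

Ebb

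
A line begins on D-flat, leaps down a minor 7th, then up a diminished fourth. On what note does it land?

Abb

A minor seventh down from Db is Eb (letter E, 10 semitones down).
A diminished fourth up from Eb is Abb (letter A, 4 semitones up).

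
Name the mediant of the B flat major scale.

Degree 3 takes the letter 2 steps above B, which is D.
In major, degree 3 sits 4 semitones above the tonic. Bb + 4 semitones is pitch class 2, spelled on D as D.

D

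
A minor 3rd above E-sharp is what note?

G#

E up a major third is G#, so the target letter is G.
From E#, a minor third is 3 semitones up: G#.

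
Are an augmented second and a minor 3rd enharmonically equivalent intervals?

Yes

An augmented second spans 3 semitones; a minor third spans 3.
They are enharmonically equivalent.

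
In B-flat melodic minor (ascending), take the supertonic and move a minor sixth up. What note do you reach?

The supertonic of Bb melodic minor (ascending) is C.
A minor sixth (8 semitones) above C lands on the letter A, giving Ab.

Ab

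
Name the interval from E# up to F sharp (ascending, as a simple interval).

The letter names run E→F, a span of 1 letter step, so the interval is some kind of second.
E# to F# is 1 semitone. A major second is 2, so 1 makes it minor.

minor second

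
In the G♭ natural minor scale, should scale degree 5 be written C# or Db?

Db

Each scale degree takes a distinct letter name. Degree 5 of a scale on G must use the letter D.
Db and C# are enharmonically the same pitch, but only Db uses the letter D, so it is the correct spelling here.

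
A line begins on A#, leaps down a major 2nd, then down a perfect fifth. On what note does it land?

A major second down from A# is G# (letter G, 2 semitones down).
A perfect fifth down from G# is C# (letter C, 7 semitones down).

C#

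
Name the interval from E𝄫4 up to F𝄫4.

minor second

The letter names run E→F, a span of 1 letter step, so the interval is some kind of second.
Ebb to Fbb is 1 semitone. A major second is 2, so 1 makes it minor.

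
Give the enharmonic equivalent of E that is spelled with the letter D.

Plain D sits 2 semitones below E, so on the letter D the same pitch needs a double sharp: D##.

D##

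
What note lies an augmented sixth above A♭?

A up a major sixth is F#, so the target letter is F.
From Ab, an augmented sixth is 10 semitones up: F#.

F#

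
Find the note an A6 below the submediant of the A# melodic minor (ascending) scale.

A

The submediant of A# melodic minor (ascending) is F##.
An augmented sixth (10 semitones) below F## lands on the letter A, giving A.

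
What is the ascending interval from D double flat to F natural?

The letter names run D→F, a span of 2 letter steps, so the interval is some kind of third.
Dbb to F is 5 semitones. A major third is 4, so 5 makes it augmented.

augmented third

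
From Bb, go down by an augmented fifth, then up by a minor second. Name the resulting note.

An augmented fifth down from Bb is Ebb (letter E, 8 semitones down).
A minor second up from Ebb is Fbb (letter F, 1 semitone up).

Fbb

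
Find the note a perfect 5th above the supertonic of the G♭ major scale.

Eb

The supertonic of Gb major is Ab.
A perfect fifth (7 semitones) above Ab lands on the letter E, giving Eb.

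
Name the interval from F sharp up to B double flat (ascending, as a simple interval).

The letter names run F→B, a span of 3 letter steps, so the interval is some kind of fourth.
F# to Bbb is 3 semitones. A perfect fourth is 5, so 3 makes it doubly diminished.

doubly diminished fourth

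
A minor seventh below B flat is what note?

B down a major seventh is C, so the target letter is C.
From Bb, a minor seventh is 10 semitones down: C.

C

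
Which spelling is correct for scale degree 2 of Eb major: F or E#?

Each scale degree takes a distinct letter name. Degree 2 of a scale on E must use the letter F.
F and E# are enharmonically the same pitch, but only F uses the letter F, so it is the correct spelling here.

F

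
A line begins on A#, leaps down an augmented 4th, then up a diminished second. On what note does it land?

Fb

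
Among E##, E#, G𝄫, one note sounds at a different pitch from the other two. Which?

E##

In 12-tone equal temperament, enharmonic equivalents share a pitch class. E## is pitch class 6; E# is pitch class 5; Gbb is pitch class 5.
E# and Gbb share pitch class 5, while E## is pitch class 6.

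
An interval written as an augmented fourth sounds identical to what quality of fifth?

diminished

An augmented fourth spans 6 semitones.
A fifth spanning 6 semitones is diminished (the perfect fifth is 7).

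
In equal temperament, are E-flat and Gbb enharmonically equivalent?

Two spellings are enharmonically equivalent only if they share a pitch class.
Here Eb → 3, Gbb → 5; 3 ≠ 5, so they are not.

No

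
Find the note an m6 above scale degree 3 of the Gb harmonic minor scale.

Scale degree 3 of Gb harmonic minor is Bbb.
A minor sixth (8 semitones) above Bbb lands on the letter G, giving Gbb.

Gbb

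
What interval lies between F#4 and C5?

diminished fifth

The letter names run F→C, a span of 4 letter steps, so the interval is some kind of fifth.
F# to C is 6 semitones. A perfect fifth is 7, so 6 makes it diminished.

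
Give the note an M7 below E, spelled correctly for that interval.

A seventh below E lands on the letter F.
A major seventh spans 11 semitones, so E moves to pitch class 5. On the letter F that is F.

F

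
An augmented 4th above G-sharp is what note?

C##

A fourth above G lands on the letter C.
An augmented fourth spans 6 semitones, so G# moves to pitch class 2. On the letter C that is C##.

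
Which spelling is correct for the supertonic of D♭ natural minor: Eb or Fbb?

Eb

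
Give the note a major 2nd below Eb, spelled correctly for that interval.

Db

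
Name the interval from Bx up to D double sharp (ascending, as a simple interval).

The letter names run B→D, a span of 2 letter steps, so the interval is some kind of third.
B## to D## is 3 semitones. A major third is 4, so 3 makes it minor.

minor third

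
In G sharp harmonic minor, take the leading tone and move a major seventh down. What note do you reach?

G#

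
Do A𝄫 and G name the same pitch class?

Yes

Abb = pitch class 7 and G = pitch class 7 — the same pitch class, so they are enharmonic equivalents.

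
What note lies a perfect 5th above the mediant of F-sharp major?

The mediant of F# major is A#.
A perfect fifth (7 semitones) above A# lands on the letter E, giving E#.

E#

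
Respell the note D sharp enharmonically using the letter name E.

Eb

Plain E sits 1 semitone above D#, so on the letter E the same pitch needs a flat: Eb.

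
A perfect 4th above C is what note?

F

C up a perfect fourth is F, so the target letter is F.
From C, a perfect fourth is 5 semitones up: F.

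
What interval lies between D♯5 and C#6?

The letter names run D→C, a span of 6 letter steps, so the interval is some kind of seventh.
D# to C# is 10 semitones. A major seventh is 11, so 10 makes it minor.

minor seventh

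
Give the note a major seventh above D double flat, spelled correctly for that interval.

Cb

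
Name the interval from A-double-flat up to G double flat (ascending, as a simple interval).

minor seventh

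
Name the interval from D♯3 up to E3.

minor second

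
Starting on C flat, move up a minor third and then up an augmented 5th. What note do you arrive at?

Bb

A minor third up from Cb is Ebb (letter E, 3 semitones up).
An augmented fifth up from Ebb is Bb (letter B, 8 semitones up).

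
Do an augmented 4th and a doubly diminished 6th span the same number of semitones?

Yes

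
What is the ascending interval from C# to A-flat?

diminished sixth

The letter names run C→A, a span of 5 letter steps, so the interval is some kind of sixth.
C# to Ab is 7 semitones. A major sixth is 9, so 7 makes it diminished.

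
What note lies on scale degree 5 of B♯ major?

Degree 5 takes the letter 4 steps above B, which is F.
In major, degree 5 sits 7 semitones above the tonic. B# + 7 semitones is pitch class 7, spelled on F as F##.

F##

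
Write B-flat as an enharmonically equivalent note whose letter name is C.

Cbb

Plain C sits 2 semitones above Bb, so on the letter C the same pitch needs a double flat: Cbb.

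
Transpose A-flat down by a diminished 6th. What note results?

A down a major sixth is C, so the target letter is C.
From Ab, a diminished sixth is 7 semitones down: C#.

C#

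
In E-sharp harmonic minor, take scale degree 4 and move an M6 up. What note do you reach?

Scale degree 4 of E# harmonic minor is A#.
A major sixth (9 semitones) above A# lands on the letter F, giving F##.

F##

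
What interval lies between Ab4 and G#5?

augmented seventh

The letter names run A→G, a span of 6 letter steps, so the interval is some kind of seventh.
Ab to G# is 12 semitones. A major seventh is 11, so 12 makes it augmented.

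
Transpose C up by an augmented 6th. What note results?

C up a major sixth is A, so the target letter is A.
From C, an augmented sixth is 10 semitones up: A#.

A#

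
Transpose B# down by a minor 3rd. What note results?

G##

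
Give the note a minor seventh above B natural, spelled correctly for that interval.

A

B up a major seventh is A#, so the target letter is A.
From B, a minor seventh is 10 semitones up: A.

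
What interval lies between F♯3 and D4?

minor sixth

The letter names run F→D, a span of 5 letter steps, so the interval is some kind of sixth.
F# to D is 8 semitones. A major sixth is 9, so 8 makes it minor.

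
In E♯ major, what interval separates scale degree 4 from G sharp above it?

minor seventh

Scale degree 4 of E# major is A#.
A# up to G#: letters A→G make it a seventh; 10 semitones makes it minor.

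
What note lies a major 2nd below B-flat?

B down a major second is A, so the target letter is A.
From Bb, a major second is 2 semitones down: Ab.

Ab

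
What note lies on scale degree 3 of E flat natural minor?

Degree 3 takes the letter 2 steps above E, which is G.
In natural minor, degree 3 sits 3 semitones above the tonic. Eb + 3 semitones is pitch class 6, spelled on G as Gb.

Gb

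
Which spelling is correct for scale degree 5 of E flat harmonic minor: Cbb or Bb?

Bb

Each scale degree takes a distinct letter name. Degree 5 of a scale on E must use the letter B.
Bb and Cbb are enharmonically the same pitch, but only Bb uses the letter B, so it is the correct spelling here.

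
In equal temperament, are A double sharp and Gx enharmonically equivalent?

No

A## is pitch class 11; G## is pitch class 9.
The pitch classes differ (11 vs. 9), so they are not enharmonic equivalents.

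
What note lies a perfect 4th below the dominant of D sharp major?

The dominant of D# major is A#.
A perfect fourth (5 semitones) below A# lands on the letter E, giving E#.

E#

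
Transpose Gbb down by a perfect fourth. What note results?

A fourth below G lands on the letter D.
A perfect fourth spans 5 semitones, so Gbb moves to pitch class 0. On the letter D that is Dbb.

Dbb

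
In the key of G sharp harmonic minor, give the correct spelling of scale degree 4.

The G# harmonic minor scale runs G# A# B C# D# E F##.
Degree 4 is C#.

C#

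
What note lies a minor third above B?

B up a major third is D#, so the target letter is D.
From B, a minor third is 3 semitones up: D.

D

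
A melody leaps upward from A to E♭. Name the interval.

diminished fifth

Counting letters A–B–C–D–E gives a fifth.
A→Eb = 6 semitones, 1 narrower than the perfect fifth (7), so diminished.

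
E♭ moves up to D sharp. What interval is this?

The letter names run E→D, a span of 6 letter steps, so the interval is some kind of seventh.
Eb to D# is 12 semitones. A major seventh is 11, so 12 makes it augmented.

augmented seventh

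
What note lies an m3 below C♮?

A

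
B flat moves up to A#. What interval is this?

Counting letters B–C–D–E–F–G–A gives a seventh.
Bb→A# = 12 semitones, 1 wider than the major seventh (11), so augmented.

augmented seventh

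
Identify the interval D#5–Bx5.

augmented sixth

Counting letters D–E–F–G–A–B gives a sixth.
D#→B## = 10 semitones, 1 wider than the major sixth (9), so augmented.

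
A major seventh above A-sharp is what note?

G##

A up a major seventh is G#, so the target letter is G.
From A#, a major seventh is 11 semitones up: G##.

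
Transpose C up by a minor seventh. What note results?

Bb

A seventh above C lands on the letter B.
A minor seventh spans 10 semitones, so C moves to pitch class 10. On the letter B that is Bb.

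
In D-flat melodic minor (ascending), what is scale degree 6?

Bb

The Db melodic minor (ascending) scale runs Db Eb Fb Gb Ab Bb C.
Degree 6 is Bb.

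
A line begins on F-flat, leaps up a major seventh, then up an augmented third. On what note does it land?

A major seventh up from Fb is Eb (letter E, 11 semitones up).
An augmented third up from Eb is G# (letter G, 5 semitones up).

G#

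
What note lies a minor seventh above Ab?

A up a major seventh is G#, so the target letter is G.
From Ab, a minor seventh is 10 semitones up: Gb.

Gb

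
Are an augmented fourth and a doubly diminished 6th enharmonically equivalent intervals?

Yes

An augmented fourth spans 6 semitones; a doubly diminished sixth spans 6.
They are enharmonically equivalent.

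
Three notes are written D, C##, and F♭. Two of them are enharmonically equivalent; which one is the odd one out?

Fb

In 12-tone equal temperament, enharmonic equivalents share a pitch class. D is pitch class 2; C## is pitch class 2; Fb is pitch class 4.
D and C## share pitch class 2, while Fb is pitch class 4.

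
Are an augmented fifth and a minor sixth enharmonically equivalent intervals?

An augmented fifth spans 8 semitones; a minor sixth spans 8.
They are enharmonically equivalent.

Yes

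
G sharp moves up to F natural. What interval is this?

diminished seventh

Counting letters G–A–B–C–D–E–F gives a seventh.
G#→F = 9 semitones, 2 narrower than the major seventh (11), so diminished.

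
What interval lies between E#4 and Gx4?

Counting letters E–F–G gives a third.
E#→G## = 4 semitones, exactly the major third.

major third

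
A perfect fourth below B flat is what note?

F

A fourth below B lands on the letter F.
A perfect fourth spans 5 semitones, so Bb moves to pitch class 5. On the letter F that is F.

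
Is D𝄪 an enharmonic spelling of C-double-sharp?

Two spellings are enharmonically equivalent only if they share a pitch class.
Here D## → 4, C## → 2; 2 ≠ 4, so they are not.

No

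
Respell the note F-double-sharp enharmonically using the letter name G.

G

F## is pitch class 7. The letter G alone is pitch class 7.
Pitch class 7 on G needs no accidental: G.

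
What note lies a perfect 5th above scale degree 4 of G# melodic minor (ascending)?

G#

Scale degree 4 of G# melodic minor (ascending) is C#.
A perfect fifth (7 semitones) above C# lands on the letter G, giving G#.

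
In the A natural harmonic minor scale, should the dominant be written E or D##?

Each scale degree takes a distinct letter name. Degree 5 of a scale on A must use the letter E.
E and D## are enharmonically the same pitch, but only E uses the letter E, so it is the correct spelling here.

E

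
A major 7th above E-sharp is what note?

D##

E up a major seventh is D#, so the target letter is D.
From E#, a major seventh is 11 semitones up: D##.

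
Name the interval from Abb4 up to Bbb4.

Counting letters A–B gives a second.
Abb→Bbb = 2 semitones, exactly the major second.

major second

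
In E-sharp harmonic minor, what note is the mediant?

G#

Degree 3 takes the letter 2 steps above E, which is G.
In harmonic minor, degree 3 sits 3 semitones above the tonic. E# + 3 semitones is pitch class 8, spelled on G as G#.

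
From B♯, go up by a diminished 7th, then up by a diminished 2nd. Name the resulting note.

Bbb

A diminished seventh up from B# is A (letter A, 9 semitones up).
A diminished second up from A is Bbb (letter B, 0 semitones up).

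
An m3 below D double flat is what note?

A third below D lands on the letter B.
A minor third spans 3 semitones, so Dbb moves to pitch class 9. On the letter B that is Bbb.

Bbb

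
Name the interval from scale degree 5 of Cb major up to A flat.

major second

Scale degree 5 of Cb major is Gb.
Gb up to Ab: letters G→A make it a second; 2 semitones makes it major.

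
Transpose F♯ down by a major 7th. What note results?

G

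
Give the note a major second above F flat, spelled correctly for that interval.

Gb

F up a major second is G, so the target letter is G.
From Fb, a major second is 2 semitones up: Gb.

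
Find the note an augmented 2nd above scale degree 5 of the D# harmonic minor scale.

Scale degree 5 of D# harmonic minor is A#.
An augmented second (3 semitones) above A# lands on the letter B, giving B##.

B##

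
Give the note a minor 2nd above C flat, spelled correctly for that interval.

C up a major second is D, so the target letter is D.
From Cb, a minor second is 1 semitone up: Dbb.

Dbb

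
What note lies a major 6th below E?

E down a major sixth is G, so the target letter is G.
From E, a major sixth is 9 semitones down: G.

G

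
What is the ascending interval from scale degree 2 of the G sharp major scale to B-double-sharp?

augmented second

Scale degree 2 of G# major is A#.
A# up to B##: letters A→B make it a second; 3 semitones makes it augmented.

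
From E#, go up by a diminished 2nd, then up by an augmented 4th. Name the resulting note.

A diminished second up from E# is F (letter F, 0 semitones up).
An augmented fourth up from F is B (letter B, 6 semitones up).

B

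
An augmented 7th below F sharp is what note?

Gb

A seventh below F lands on the letter G.
An augmented seventh spans 12 semitones, so F# moves to pitch class 6. On the letter G that is Gb.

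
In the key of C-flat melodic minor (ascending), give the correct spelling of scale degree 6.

Ab

Degree 6 takes the letter 5 steps above C, which is A.
In melodic minor (ascending), degree 6 sits 9 semitones above the tonic. Cb + 9 semitones is pitch class 8, spelled on A as Ab.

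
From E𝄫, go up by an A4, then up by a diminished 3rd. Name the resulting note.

An augmented fourth up from Ebb is Ab (letter A, 6 semitones up).
A diminished third up from Ab is Cbb (letter C, 2 semitones up).

Cbb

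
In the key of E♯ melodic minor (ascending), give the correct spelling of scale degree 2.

F##

Degree 2 takes the letter 1 step above E, which is F.
In melodic minor (ascending), degree 2 sits 2 semitones above the tonic. E# + 2 semitones is pitch class 7, spelled on F as F##.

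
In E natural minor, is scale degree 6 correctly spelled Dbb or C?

Each scale degree takes a distinct letter name. Degree 6 of a scale on E must use the letter C.
C and Dbb are enharmonically the same pitch, but only C uses the letter C, so it is the correct spelling here.

C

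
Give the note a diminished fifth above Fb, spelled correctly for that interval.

Cbb

A fifth above F lands on the letter C.
A diminished fifth spans 6 semitones, so Fb moves to pitch class 10. On the letter C that is Cbb.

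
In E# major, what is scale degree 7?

D##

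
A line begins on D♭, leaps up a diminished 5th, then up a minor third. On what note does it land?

Cbb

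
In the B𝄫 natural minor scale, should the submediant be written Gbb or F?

Gbb

Each scale degree takes a distinct letter name. Degree 6 of a scale on B must use the letter G.
Gbb and F are enharmonically the same pitch, but only Gbb uses the letter G, so it is the correct spelling here.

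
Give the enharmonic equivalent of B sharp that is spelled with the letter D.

Dbb

B# is pitch class 0. The letter D alone is pitch class 2.
To reach pitch class 0 from D requires an offset of -2 semitones, i.e. double flat: Dbb.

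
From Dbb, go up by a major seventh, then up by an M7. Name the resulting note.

A major seventh up from Dbb is Cb (letter C, 11 semitones up).
A major seventh up from Cb is Bb (letter B, 11 semitones up).

Bb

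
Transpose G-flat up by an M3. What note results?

G up a major third is B, so the target letter is B.
From Gb, a major third is 4 semitones up: Bb.

Bb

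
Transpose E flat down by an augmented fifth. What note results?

A fifth below E lands on the letter A.
An augmented fifth spans 8 semitones, so Eb moves to pitch class 7. On the letter A that is Abb.

Abb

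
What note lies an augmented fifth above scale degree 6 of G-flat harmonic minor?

Bb

Scale degree 6 of Gb harmonic minor is Ebb.
An augmented fifth (8 semitones) above Ebb lands on the letter B, giving Bb.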